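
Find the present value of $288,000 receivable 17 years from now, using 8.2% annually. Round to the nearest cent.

Discount factor = (1+0.082)^(−17) = 0.261901; PV = 288,000 × 0.261901 = 75,427.3856

$75,427.39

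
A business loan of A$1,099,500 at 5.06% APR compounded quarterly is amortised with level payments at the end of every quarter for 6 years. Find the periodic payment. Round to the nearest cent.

Periodic rate i = 0.0506/4 = 0.01265; n = 6 × 4 = 24 periods.
PMT = 1.0995e+06 / ( [1 − (1+0.01265)^(−24)] / 0.01265 ) = 1.0995e+06 / 20.587903 = 53,405.1475

A$53,405.15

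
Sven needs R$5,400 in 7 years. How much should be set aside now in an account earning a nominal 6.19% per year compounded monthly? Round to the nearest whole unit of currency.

Periodic rate i = 0.0619/12 = 0.00515833; n = 7 × 12 = 84 periods.
PV = 5,400 / (1 + 0.00515833)^84 = 5,400 / 1.540622 = 3,505.0777

R$3,505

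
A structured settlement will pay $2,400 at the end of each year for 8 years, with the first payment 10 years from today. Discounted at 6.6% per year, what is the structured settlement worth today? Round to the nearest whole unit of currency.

$8,189

PV at t=9 (ordinary 8-year annuity): 2400 × a(8|0.066) = 2400 × 6.064978 = 14,555.9462
Discount back 9 years: 14,555.9462 × (1+0.066)^(−9) = 14,555.9462 × 0.562581 = 8,188.9006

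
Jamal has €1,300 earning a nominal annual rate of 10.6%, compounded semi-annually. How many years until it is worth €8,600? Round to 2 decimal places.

18.29 years

Periodic rate i = 0.106/2 = 0.053.
n = ln(8600/1300) / ln(1+0.053) = ln(6.61538) / 0.051643 = 36.5856 half-years
= 36.5856/2 years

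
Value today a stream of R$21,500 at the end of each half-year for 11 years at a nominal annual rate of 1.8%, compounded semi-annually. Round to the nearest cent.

R$427,379.94

With 2 periods per year: i = 0.009, n = 22.
PV = PMT · [1 − (1+i)^(−n)] / i = 21500 · 19.878137 = 427,379.9426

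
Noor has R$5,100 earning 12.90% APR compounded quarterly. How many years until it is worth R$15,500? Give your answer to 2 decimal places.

8.76 years

Periodic rate i = 0.129/4 = 0.03225.
(1+i)^n = 15500/5100 = 3.03922, so n = ln 3.03922 / ln 1.03225 = 35.0211 quarters
= 35.0211/4 years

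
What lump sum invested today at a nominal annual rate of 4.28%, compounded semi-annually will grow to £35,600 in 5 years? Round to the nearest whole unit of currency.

£28,807

With 2 periods per year: i = 0.0214, n = 10.
PV = 35,600 / (1 + 0.0214)^10 = 35,600 / 1.235829 = 28,806.5642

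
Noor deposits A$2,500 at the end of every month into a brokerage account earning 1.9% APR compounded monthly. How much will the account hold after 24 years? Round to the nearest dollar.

Periodic rate i = 0.019/12 = 0.00158333; n = 24 × 12 = 288 periods.
FV = 2500 × [(1+0.00158333)^288 − 1] / 0.00158333 = 2500 × 364.535672 = 911,339.1789

A$911,339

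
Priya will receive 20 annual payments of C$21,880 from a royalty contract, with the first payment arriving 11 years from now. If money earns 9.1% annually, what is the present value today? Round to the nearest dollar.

C$83,007

PV at t=10 (ordinary 20-year annuity): 21880 × a(20|0.091) = 21880 × 9.063865 = 198,317.3733
PV₀ = 198,317.3733 / (1+0.091)^10 = 198,317.3733 / 2.389172 = 83,006.7205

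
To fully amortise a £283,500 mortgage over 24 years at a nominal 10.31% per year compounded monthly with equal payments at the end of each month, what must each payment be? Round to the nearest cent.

£2,662.32

With 12 periods per year: i = 0.00859167, n = 288.
Annuity-PV factor = 106.485942; PMT = 283500 / 106.485942 = 2,662.3233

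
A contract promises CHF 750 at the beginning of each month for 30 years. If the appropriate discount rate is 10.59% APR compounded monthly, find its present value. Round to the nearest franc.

i = 0.1059/12 = 0.008825 per month; n = 30·12 = 360.
Annuity factor a(360|0.008825) × (1+i) = 109.479407; PV = 750 × 109.479407 = 82,109.5552
(Beginning-of-period payments → annuity-due factor ×(1+i).)

CHF 82,110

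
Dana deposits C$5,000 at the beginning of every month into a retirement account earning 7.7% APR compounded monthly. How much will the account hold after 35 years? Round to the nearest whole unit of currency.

C$10,727,039

i = 0.077/12 = 0.00641667 per month; n = 35·12 = 420.
FV = 5000 × [(1+0.00641667)^420 − 1] / 0.00641667 × (1+i) = 5000 × 2145.407783 = 10,727,038.9135
(annuity-due: payments at period start, so ×(1+i).)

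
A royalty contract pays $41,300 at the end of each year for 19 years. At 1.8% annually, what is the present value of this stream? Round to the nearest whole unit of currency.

$659,625

Annuity factor a(19|0.018) = 15.971552; PV = 41300 × 15.971552 = 659,625.1129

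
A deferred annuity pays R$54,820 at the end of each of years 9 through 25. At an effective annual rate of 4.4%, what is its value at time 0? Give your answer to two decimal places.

PV at t=8 (ordinary 17-year annuity): 54820 × a(17|0.044) = 54820 × 11.796802 = 646,700.7123
PV₀ = 646,700.7123 / (1+0.044)^8 = 646,700.7123 / 1.411250 = 458,246.7040

R$458,246.70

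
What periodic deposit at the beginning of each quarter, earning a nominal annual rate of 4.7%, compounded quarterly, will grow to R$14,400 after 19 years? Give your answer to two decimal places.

Periodic rate i = 0.047/4 = 0.01175; n = 19 × 4 = 76 periods.
PMT = 14400 / ( [(1+0.01175)^76 − 1] / 0.01175 × (1+i) ) = 14400 / 123.111855 = 116.9668

R$116.97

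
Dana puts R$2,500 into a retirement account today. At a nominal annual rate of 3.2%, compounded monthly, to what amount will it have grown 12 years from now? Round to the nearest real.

R$3,668

Periodic rate i = 0.032/12 = 0.00266667; n = 12 × 12 = 144 periods.
2,500 × (1+0.00266667)^144 = 2,500 × 1.467395 = 3,668.4882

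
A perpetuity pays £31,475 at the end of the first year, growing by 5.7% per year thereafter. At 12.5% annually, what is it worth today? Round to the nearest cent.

£462,867.65

PV = PMT / (i − g) = 31475 / (0.125 − 0.057) = 31475 / 0.068000 = 462,867.6471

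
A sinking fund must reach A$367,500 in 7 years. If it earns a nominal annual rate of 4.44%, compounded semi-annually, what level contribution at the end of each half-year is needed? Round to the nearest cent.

Periodic rate i = 0.0444/2 = 0.0222; n = 7 × 2 = 14 periods.
PMT = 367500 / ( [(1+0.0222)^14 − 1] / 0.0222 ) = 367500 / 16.211049 = 22,669.7241

A$22,669.72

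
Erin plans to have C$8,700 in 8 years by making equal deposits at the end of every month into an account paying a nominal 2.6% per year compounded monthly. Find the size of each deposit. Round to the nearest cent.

C$81.62

i = 0.026/12 = 0.00216667 per month; n = 8·12 = 96.
PMT = 8700 / ( [(1+0.00216667)^96 − 1] / 0.00216667 ) = 8700 / 106.585923 = 81.6243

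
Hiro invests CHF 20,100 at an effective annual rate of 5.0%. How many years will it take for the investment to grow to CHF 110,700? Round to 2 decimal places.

34.97 years

n = ln(110700/20100) / ln(1+0.05) = ln(5.50746) / 0.048790 = 34.9682 years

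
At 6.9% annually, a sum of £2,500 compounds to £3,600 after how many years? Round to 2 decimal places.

5.46 years

n = ln(3600/2500) / ln(1+0.069) = ln(1.44000) / 0.066724 = 5.4650 years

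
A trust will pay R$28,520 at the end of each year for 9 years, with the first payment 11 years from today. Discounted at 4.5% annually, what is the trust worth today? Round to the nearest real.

Value one period before first payment (t=10): 28520 × [1 − (1+0.045)^(−9)] / 0.045 = 28520 × 7.268790 = 207,305.9049
PV₀ = 207,305.9049 / (1+0.045)^10 = 207,305.9049 / 1.552969 = 133,490.0108

R$133,490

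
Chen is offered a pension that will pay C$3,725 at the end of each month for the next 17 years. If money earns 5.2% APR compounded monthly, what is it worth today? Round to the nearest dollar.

C$503,806

Periodic rate i = 0.052/12 = 0.00433333; n = 17 × 12 = 204 periods.
PV = 3725 × [1 − (1+0.00433333)^(−204)] / 0.00433333 = 3725 × 135.249959 = 503,806.0964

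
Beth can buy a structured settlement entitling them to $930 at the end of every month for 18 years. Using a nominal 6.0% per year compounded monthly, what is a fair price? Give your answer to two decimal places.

$122,665.02

With 12 periods per year: i = 0.005, n = 216.
PV = 930 × [1 − (1+0.005)^(−216)] / 0.005 = 930 × 131.897876 = 122,665.0248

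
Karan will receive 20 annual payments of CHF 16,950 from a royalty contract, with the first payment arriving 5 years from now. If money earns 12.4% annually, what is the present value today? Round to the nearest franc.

PV at t=4 (ordinary 20-year annuity): 16950 × a(20|0.124) = 16950 × 7.286028 = 123,498.1717
Discount back 4 years: 123,498.1717 × (1+0.124)^(−4) = 123,498.1717 × 0.626520 = 77,374.0417

CHF 77,374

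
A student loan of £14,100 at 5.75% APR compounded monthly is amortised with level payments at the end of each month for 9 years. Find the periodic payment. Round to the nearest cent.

i = 0.0575/12 = 0.00479167 per month; n = 9·12 = 108.
Annuity-PV factor = 84.157405; PMT = 14100 / 84.157405 = 167.5432

£167.54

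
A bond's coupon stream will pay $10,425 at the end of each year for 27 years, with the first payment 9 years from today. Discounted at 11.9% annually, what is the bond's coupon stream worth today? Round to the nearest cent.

Value one period before first payment (t=8): 10425 × [1 − (1+0.119)^(−27)] / 0.119 = 10425 × 7.999678 = 83,396.6444
PV₀ = 83,396.6444 / (1+0.119)^8 = 83,396.6444 / 2.458333 = 33,924.0648

$33,924.06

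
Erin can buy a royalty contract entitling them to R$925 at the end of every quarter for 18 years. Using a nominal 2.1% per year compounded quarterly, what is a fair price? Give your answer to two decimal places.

i = 0.021/4 = 0.00525 per quarter; n = 18·4 = 72.
PV = PMT · [1 − (1+i)^(−n)] / i = 925 · 59.826974 = 55,339.9512

R$55,339.95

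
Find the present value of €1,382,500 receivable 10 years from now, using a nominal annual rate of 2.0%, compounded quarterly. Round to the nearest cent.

€1,132,459.47

With 4 periods per year: i = 0.005, n = 40.
PV = 1,382,500 / (1 + 0.005)^40 = 1,382,500 / 1.220794 = 1,132,459.4749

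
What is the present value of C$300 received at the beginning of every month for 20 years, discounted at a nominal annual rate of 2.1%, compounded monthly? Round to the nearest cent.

C$58,853.43

Periodic rate i = 0.021/12 = 0.00175; n = 20 × 12 = 240 periods.
PV = 300 × [1 − (1+0.00175)^(−240)] / 0.00175 × (1+i) = 300 × 196.178113 = 58,853.4340
Payments are at the start of each period, so multiply by (1+i).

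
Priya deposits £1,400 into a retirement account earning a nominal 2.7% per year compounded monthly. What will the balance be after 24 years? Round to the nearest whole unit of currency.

i = 0.027/12 = 0.00225 per month; n = 24·12 = 288.
1,400 × (1+0.00225)^288 = 1,400 × 1.910323 = 2,674.4515

£2,674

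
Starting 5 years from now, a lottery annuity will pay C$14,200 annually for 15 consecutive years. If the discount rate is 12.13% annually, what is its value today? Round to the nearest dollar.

Value one period before first payment (t=4): 14200 × [1 − (1+0.1213)^(−15)] / 0.1213 = 14200 × 6.763852 = 96,046.7008
Discount back 4 years: 96,046.7008 × (1+0.1213)^(−4) = 96,046.7008 × 0.632576 = 60,756.8379

C$60,757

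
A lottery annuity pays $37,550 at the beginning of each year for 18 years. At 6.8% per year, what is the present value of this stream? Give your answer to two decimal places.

Annuity factor a(18|0.068) × (1+i) = 10.899926; PV = 37550 × 10.899926 = 409,292.2341
(annuity-due: payments at period start, so ×(1+i).)

$409,292.23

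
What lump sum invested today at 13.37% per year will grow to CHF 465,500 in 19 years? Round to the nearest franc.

CHF 42,900

PV = 465,500 / (1 + 0.1337)^19 = 465,500 / 10.850876 = 42,899.7636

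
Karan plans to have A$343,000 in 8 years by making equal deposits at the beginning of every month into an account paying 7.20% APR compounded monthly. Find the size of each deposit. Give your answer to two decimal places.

A$2,636.76

With 12 periods per year: i = 0.006, n = 96.
PMT = 343000 / ( [(1+0.006)^96 − 1] / 0.006 × (1+i) ) = 343000 / 130.084094 = 2,636.7559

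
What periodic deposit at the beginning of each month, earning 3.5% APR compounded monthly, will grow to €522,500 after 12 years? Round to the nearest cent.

€2,916.38

i = 0.035/12 = 0.00291667 per month; n = 12·12 = 144.
FV-annuity factor × (1+i) = 179.160385; PMT = 522500 / 179.160385 = 2,916.3813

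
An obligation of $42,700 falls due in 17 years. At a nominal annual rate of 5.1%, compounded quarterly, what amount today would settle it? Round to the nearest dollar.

$18,042

i = 0.051/4 = 0.01275 per quarter; n = 17·4 = 68.
PV = FV·(1+i)^(−n) = 42,700 × 0.422520 = 18,041.5875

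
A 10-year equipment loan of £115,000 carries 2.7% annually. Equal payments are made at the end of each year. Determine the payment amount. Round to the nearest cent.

PMT = 115000 / ( [1 − (1+0.027)^(−10)] / 0.027 ) = 115000 / 8.662303 = 13,275.9152

£13,275.92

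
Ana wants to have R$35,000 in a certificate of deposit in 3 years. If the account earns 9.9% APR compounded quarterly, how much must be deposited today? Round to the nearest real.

R$26,101

i = 0.099/4 = 0.02475 per quarter; n = 3·4 = 12.
PV = 35,000 / (1 + 0.02475)^12 = 35,000 / 1.340958 = 26,100.7460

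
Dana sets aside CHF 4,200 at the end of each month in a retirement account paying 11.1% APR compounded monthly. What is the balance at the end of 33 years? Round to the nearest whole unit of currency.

CHF 16,948,611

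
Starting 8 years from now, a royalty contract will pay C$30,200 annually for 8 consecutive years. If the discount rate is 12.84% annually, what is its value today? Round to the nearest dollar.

PV at t=7 (ordinary 8-year annuity): 30200 × a(8|0.1284) = 30200 × 4.825171 = 145,720.1591
PV₀ = 145,720.1591 / (1+0.1284)^7 = 145,720.1591 / 2.329386 = 62,557.3141

C$62,557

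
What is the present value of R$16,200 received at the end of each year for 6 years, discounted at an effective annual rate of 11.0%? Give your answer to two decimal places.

R$68,534.71

Annuity factor a(6|0.11) = 4.230538; PV = 16200 × 4.230538 = 68,534.7132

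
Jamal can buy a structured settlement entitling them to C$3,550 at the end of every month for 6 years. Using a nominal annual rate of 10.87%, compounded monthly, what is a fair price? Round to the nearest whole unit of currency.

With 12 periods per year: i = 0.00905833, n = 72.
PV = 3550 × [1 − (1+0.00905833)^(−72)] / 0.00905833 = 3550 × 52.721591 = 187,161.6497

C$187,162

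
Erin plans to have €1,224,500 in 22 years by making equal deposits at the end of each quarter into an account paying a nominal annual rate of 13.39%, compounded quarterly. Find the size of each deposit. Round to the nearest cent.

€2,392.89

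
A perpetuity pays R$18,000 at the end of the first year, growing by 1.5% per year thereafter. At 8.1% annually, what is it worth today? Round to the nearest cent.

R$272,727.27

PV = PMT / (i − g) = 18000 / (0.081 − 0.015) = 18000 / 0.066000 = 272,727.2727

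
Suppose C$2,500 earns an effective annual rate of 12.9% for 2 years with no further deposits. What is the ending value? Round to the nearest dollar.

C$3,187

FV = 2,500 × (1 + 0.129)^2 = 3,186.6025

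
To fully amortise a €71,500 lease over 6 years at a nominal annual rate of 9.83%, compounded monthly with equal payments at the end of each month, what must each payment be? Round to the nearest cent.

With 12 periods per year: i = 0.00819167, n = 72.
Annuity-PV factor = 54.229274; PMT = 71500 / 54.229274 = 1,318.4761

€1,318.48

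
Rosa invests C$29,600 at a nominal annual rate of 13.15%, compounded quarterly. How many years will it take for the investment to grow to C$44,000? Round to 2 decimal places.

3.06 years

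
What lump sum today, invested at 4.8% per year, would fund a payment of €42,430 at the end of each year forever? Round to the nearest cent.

€883,958.33

PV = PMT / i = 42430 / 0.048 = 883,958.3333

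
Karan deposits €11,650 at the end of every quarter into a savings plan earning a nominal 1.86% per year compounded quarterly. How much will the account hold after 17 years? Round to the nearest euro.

i = 0.0186/4 = 0.00465 per quarter; n = 17·4 = 68.
FV = 11650 × [(1+0.00465)^68 − 1] / 0.00465 = 11650 × 79.763337 = 929,242.8758

€929,243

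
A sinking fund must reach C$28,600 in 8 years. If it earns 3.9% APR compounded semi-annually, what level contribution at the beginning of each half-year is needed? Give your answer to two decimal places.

C$1,510.90

Periodic rate i = 0.039/2 = 0.0195; n = 8 × 2 = 16 periods.
PMT = 28600 / ( [(1+0.0195)^16 − 1] / 0.0195 × (1+i) ) = 28600 / 18.929148 = 1,510.8974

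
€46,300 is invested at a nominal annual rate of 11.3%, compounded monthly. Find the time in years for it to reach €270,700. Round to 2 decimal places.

15.70 years

Periodic rate i = 0.113/12 = 0.00941667.
(1+i)^n = 270700/46300 = 5.84665, so n = ln 5.84665 / ln 1.00942 = 188.4075 months
= 188.4075/12 years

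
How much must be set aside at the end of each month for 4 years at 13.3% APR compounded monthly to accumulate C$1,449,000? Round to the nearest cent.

i = 0.133/12 = 0.0110833 per month; n = 4·12 = 48.
FV-annuity factor = 62.919597; PMT = 1.449e+06 / 62.919597 = 23,029.3909

C$23,029.39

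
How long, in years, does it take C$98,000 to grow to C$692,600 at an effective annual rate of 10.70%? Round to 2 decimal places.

19.24 years

(1+i)^n = 692600/98000 = 7.06735, so n = ln 7.06735 / ln 1.107 = 19.2367 years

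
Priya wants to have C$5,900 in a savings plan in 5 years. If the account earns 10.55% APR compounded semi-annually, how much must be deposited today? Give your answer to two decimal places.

C$3,528.58

Periodic rate i = 0.1055/2 = 0.05275; n = 5 × 2 = 10 periods.
PV = 5,900 / (1 + 0.05275)^10 = 5,900 / 1.672062 = 3,528.5763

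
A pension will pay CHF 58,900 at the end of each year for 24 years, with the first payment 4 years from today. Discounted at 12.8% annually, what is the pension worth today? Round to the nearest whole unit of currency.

PV at t=3 (ordinary 24-year annuity): 58900 × a(24|0.128) = 58900 × 7.378618 = 434,600.5999
Discount back 3 years: 434,600.5999 × (1+0.128)^(−3) = 434,600.5999 × 0.696743 = 302,804.9864

CHF 302,805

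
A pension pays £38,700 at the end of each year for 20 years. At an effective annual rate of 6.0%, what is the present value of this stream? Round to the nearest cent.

£443,885.95

PV = PMT · [1 − (1+i)^(−n)] / i = 38700 · 11.469921 = 443,885.9512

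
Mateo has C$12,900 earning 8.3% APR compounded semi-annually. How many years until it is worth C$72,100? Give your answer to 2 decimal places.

21.16 years

Periodic rate i = 0.083/2 = 0.0415.
(1+i)^n = 72100/12900 = 5.58915, so n = ln 5.58915 / ln 1.0415 = 42.3203 half-years
= 42.3203/2 years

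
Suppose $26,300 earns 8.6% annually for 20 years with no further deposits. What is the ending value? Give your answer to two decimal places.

26,300 × (1+0.086)^20 = 26,300 × 5.207107 = 136,946.9151

$136,946.92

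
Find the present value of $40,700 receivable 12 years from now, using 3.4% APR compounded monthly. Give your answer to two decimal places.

$27,080.26

With 12 periods per year: i = 0.00283333, n = 144.
PV = 40,700 / (1 + 0.00283333)^144 = 40,700 / 1.502940 = 27,080.2587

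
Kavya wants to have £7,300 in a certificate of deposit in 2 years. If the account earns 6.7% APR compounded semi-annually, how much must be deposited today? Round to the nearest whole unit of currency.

With 2 periods per year: i = 0.0335, n = 4.
PV = 7,300 / (1 + 0.0335)^4 = 7,300 / 1.140885 = 6,398.5407

£6,399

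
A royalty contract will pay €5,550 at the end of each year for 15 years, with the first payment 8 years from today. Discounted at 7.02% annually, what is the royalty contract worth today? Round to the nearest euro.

€31,398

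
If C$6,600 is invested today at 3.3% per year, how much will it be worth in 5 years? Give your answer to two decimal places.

C$7,763.29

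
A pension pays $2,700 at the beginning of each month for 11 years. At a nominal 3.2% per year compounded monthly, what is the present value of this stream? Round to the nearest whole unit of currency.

$300,895

Periodic rate i = 0.032/12 = 0.00266667; n = 11 × 12 = 132 periods.
Annuity factor a(132|0.00266667) × (1+i) = 111.442758; PV = 2700 × 111.442758 = 300,895.4464
(annuity-due: payments at period start, so ×(1+i).)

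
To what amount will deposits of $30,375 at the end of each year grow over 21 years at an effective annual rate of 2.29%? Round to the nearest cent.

$807,497.94

Accumulation factor s(21|0.0229) = 26.584294; FV = 30375 × 26.584294 = 807,497.9422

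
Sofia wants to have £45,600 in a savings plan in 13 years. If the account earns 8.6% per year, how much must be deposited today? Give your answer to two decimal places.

£15,601.89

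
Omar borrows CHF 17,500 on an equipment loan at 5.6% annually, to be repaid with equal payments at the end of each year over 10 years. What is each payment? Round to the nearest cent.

CHF 2,332.84

Annuity-PV factor = 7.501602; PMT = 17500 / 7.501602 = 2,332.8351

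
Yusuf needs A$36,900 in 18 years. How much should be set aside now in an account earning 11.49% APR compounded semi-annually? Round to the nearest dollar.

Periodic rate i = 0.1149/2 = 0.05745; n = 18 × 2 = 36 periods.
PV = FV·(1+i)^(−n) = 36,900 × 0.133858 = 4,939.3758

A$4,939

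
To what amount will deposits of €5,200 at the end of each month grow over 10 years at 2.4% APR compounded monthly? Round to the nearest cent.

Periodic rate i = 0.024/12 = 0.002; n = 10 × 12 = 120 periods.
FV = 5200 × [(1+0.002)^120 − 1] / 0.002 = 5200 × 135.472247 = 704,455.6824

€704,455.68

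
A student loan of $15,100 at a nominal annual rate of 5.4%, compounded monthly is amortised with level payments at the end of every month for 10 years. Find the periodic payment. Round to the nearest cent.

Periodic rate i = 0.054/12 = 0.0045; n = 10 × 12 = 120 periods.
PMT = 15100 / ( [1 − (1+0.0045)^(−120)] / 0.0045 ) = 15100 / 92.565644 = 163.1275

$163.13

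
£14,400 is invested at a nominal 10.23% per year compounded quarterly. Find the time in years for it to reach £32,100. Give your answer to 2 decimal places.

Periodic rate i = 0.1023/4 = 0.025575.
n = ln(32100/14400) / ln(1+0.025575) = ln(2.22917) / 0.025253 = 31.7433 quarters
= 31.7433/4 years

7.94 years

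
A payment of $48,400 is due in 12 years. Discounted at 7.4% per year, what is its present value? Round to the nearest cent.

$20,549.16

PV = FV·(1+i)^(−n) = 48,400 × 0.424569 = 20,549.1558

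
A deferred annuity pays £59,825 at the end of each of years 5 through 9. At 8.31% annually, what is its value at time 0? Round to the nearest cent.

Value one period before first payment (t=4): 59825 × [1 − (1+0.0831)^(−5)] / 0.0831 = 59825 × 3.960299 = 236,924.9131
Discount back 4 years: 236,924.9131 × (1+0.0831)^(−4) = 236,924.9131 × 0.726651 = 172,161.6858

£172,161.69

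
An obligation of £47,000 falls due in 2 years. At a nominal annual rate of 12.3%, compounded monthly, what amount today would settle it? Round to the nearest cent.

i = 0.123/12 = 0.01025 per month; n = 2·12 = 24.
PV = 47,000 / (1 + 0.01025)^24 = 47,000 / 1.277299 = 36,796.3922

£36,796.39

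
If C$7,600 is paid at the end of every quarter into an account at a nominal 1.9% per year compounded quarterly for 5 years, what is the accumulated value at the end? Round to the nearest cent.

C$159,058.49

Periodic rate i = 0.019/4 = 0.00475; n = 5 × 4 = 20 periods.
FV = PMT · [(1+i)^n − 1] / i = 7600 · 20.928748 = 159,058.4885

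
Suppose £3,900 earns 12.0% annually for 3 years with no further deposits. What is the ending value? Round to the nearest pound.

FV = PV·(1+i)^n = 3,900 × 1.404928 = 5,479.2192

£5,479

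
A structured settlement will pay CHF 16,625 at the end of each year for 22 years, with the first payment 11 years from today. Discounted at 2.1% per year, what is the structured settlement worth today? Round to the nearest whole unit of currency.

CHF 235,993

PV at t=10 (ordinary 22-year annuity): 16625 × a(22|0.021) = 16625 × 17.474111 = 290,507.0904
Discount back 10 years: 290,507.0904 × (1+0.021)^(−10) = 290,507.0904 × 0.812349 = 235,993.1058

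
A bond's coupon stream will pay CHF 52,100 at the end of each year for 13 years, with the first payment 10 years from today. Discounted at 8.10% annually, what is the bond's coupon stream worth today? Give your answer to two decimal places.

PV at t=9 (ordinary 13-year annuity): 52100 × a(13|0.081) = 52100 × 7.860488 = 409,531.4159
Discount back 9 years: 409,531.4159 × (1+0.081)^(−9) = 409,531.4159 × 0.496099 = 203,168.3143

CHF 203,168.31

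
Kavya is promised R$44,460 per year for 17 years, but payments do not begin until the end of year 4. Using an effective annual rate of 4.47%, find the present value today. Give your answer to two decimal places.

R$457,551.06

PV at t=3 (ordinary 17-year annuity): 44460 × a(17|0.0447) = 44460 × 11.733968 = 521,692.2030
PV₀ = 521,692.2030 / (1+0.0447)^3 = 521,692.2030 / 1.140184 = 457,551.0558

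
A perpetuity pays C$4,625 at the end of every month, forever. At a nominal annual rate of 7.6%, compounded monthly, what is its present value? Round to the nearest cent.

C$730,263.16

Periodic rate i = 0.076/12 = 0.00633333.
PV = C/r = 4625/0.00633333 = 730,263.1579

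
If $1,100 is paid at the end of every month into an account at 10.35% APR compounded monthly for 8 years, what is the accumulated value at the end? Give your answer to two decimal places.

$163,326.12

i = 0.1035/12 = 0.008625 per month; n = 8·12 = 96.
FV = 1100 × [(1+0.008625)^96 − 1] / 0.008625 = 1100 × 148.478293 = 163,326.1224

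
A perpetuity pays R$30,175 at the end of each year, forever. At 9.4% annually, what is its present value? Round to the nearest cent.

R$321,010.64

PV = PMT / i = 30175 / 0.094 = 321,010.6383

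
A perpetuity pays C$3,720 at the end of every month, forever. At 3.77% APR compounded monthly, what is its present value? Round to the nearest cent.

C$1,184,084.88

Periodic rate i = 0.0377/12 = 0.00314167.
PV = PMT / i = 3720 / 0.00314167 = 1,184,084.8806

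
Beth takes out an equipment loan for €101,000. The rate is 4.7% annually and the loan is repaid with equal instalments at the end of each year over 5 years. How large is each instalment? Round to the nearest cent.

Annuity-PV factor = 4.365617; PMT = 101000 / 4.365617 = 23,135.3302

€23,135.33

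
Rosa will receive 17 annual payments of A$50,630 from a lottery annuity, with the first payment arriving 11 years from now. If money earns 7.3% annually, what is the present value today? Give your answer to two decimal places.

A$239,348.51

PV at t=10 (ordinary 17-year annuity): 50630 × a(17|0.073) = 50630 × 9.563570 = 484,203.5315
Discount back 10 years: 484,203.5315 × (1+0.073)^(−10) = 484,203.5315 × 0.494314 = 239,348.5126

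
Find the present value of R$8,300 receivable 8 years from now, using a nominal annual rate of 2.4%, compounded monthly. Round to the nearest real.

i = 0.024/12 = 0.002 per month; n = 8·12 = 96.
PV = 8,300 / (1 + 0.002)^96 = 8,300 / 1.211438 = 6,851.3606

R$6,851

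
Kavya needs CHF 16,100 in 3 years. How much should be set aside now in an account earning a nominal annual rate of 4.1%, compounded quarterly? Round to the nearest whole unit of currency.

CHF 14,246

With 4 periods per year: i = 0.01025, n = 12.
Discount factor = (1+0.01025)^(−12) = 0.884817; PV = 16,100 × 0.884817 = 14,245.5613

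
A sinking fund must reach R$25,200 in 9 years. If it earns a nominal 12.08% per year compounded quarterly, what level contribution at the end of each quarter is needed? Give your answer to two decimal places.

R$396.66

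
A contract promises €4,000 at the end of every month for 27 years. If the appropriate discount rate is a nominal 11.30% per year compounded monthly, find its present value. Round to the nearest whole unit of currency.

€404,393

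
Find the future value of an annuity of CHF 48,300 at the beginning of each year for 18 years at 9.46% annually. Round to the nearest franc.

FV = PMT · [(1+i)^n − 1] / i × (1+i) = 48300 · 47.308429 = 2,284,997.1245
(annuity-due: payments at period start, so ×(1+i).)

CHF 2,284,997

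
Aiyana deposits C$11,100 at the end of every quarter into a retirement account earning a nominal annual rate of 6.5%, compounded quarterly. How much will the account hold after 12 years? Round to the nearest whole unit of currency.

With 4 periods per year: i = 0.01625, n = 48.
FV = 11100 × [(1+0.01625)^48 − 1] / 0.01625 = 11100 × 71.866950 = 797,723.1473

C$797,723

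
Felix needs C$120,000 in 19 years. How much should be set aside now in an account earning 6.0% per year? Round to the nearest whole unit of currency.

C$39,662

PV = 120,000 / (1 + 0.06)^19 = 120,000 / 3.025600 = 39,661.5613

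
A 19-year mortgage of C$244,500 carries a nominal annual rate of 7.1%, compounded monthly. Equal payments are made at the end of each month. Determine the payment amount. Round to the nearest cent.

Periodic rate i = 0.071/12 = 0.00591667; n = 19 × 12 = 228 periods.
PMT = 244500 / ( [1 − (1+0.00591667)^(−228)] / 0.00591667 ) = 244500 / 124.980300 = 1,956.3083

C$1,956.31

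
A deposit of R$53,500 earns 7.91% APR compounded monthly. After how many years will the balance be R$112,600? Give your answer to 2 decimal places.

9.44 years

Periodic rate i = 0.0791/12 = 0.00659167.
n = ln(112600/53500) / ln(1+0.00659167) = ln(2.10467) / 0.006570 = 113.2657 months
= 113.2657/12 years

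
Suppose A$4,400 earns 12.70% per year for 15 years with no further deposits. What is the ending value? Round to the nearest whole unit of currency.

4,400 × (1+0.127)^15 = 4,400 × 6.009782 = 26,443.0421

A$26,443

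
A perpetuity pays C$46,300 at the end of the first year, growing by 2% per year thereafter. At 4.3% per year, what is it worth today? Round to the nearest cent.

C$2,013,043.48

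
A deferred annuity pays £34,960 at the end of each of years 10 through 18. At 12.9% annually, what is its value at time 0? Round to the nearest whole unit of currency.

PV at t=9 (ordinary 9-year annuity): 34960 × a(9|0.129) = 34960 × 5.150791 = 180,071.6704
Discount back 9 years: 180,071.6704 × (1+0.129)^(−9) = 180,071.6704 × 0.335548 = 60,422.6705

£60,423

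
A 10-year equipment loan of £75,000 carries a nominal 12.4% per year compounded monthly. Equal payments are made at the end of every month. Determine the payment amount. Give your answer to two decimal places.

i = 0.124/12 = 0.0103333 per month; n = 10·12 = 120.
PMT = 75000 / ( [1 − (1+0.0103333)^(−120)] / 0.0103333 ) = 75000 / 68.590509 = 1,093.4457

£1,093.45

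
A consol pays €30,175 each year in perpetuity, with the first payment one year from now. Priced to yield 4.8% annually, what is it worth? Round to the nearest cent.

€628,645.83

PV = PMT / i = 30175 / 0.048 = 628,645.8333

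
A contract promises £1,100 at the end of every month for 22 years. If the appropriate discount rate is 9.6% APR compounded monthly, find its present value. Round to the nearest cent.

Periodic rate i = 0.096/12 = 0.008; n = 22 × 12 = 264 periods.
PV = PMT · [1 − (1+i)^(−n)] / i = 1100 · 109.747904 = 120,722.6942

£120,722.69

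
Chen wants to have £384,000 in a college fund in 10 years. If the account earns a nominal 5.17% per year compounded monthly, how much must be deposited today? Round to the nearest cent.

i = 0.0517/12 = 0.00430833 per month; n = 10·12 = 120.
PV = FV·(1+i)^(−n) = 384,000 × 0.596969 = 229,236.2356

£229,236.24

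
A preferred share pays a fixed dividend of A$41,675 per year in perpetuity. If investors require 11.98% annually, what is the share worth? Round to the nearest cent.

A$347,871.45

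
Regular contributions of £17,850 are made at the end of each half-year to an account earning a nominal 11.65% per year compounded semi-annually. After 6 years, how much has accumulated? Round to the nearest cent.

i = 0.1165/2 = 0.05825 per half-year; n = 6·2 = 12.
Accumulation factor s(12|0.05825) = 16.698578; FV = 17850 × 16.698578 = 298,069.6247

£298,069.62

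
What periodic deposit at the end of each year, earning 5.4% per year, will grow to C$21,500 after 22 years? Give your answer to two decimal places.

PMT = 21500 / ( [(1+0.054)^22 − 1] / 0.054 ) = 21500 / 40.379364 = 532.4502

C$532.45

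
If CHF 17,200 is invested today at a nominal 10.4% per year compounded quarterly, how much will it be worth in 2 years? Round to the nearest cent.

CHF 21,120.65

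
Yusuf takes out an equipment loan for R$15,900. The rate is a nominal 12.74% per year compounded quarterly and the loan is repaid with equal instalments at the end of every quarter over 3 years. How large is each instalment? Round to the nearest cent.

R$1,615.04

With 4 periods per year: i = 0.03185, n = 12.
Annuity-PV factor = 9.844968; PMT = 15900 / 9.844968 = 1,615.0383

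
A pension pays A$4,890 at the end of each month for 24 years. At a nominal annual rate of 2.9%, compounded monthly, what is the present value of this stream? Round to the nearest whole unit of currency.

With 12 periods per year: i = 0.00241667, n = 288.
PV = 4890 × [1 − (1+0.00241667)^(−288)] / 0.00241667 = 4890 × 207.312651 = 1,013,758.8638

A$1,013,759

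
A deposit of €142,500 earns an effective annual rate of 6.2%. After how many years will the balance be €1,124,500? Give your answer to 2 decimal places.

34.34 years

n = ln(1.1245e+06/142500) / ln(1+0.062) = ln(7.89123) / 0.060154 = 34.3411 years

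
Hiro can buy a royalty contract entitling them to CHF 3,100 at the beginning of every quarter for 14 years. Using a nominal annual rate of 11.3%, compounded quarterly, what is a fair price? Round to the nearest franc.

CHF 89,125

With 4 periods per year: i = 0.02825, n = 56.
PV = 3100 × [1 − (1+0.02825)^(−56)] / 0.02825 × (1+i) = 3100 × 28.750157 = 89,125.4857
(annuity-due: payments at period start, so ×(1+i).)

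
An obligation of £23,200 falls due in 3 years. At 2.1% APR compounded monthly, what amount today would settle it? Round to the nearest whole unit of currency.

i = 0.021/12 = 0.00175 per month; n = 3·12 = 36.
PV = FV·(1+i)^(−n) = 23,200 × 0.938995 = 21,784.6880

£21,785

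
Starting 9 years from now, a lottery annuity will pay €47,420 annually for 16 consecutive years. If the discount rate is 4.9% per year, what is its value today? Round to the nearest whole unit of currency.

€353,016

Value one period before first payment (t=8): 47420 × [1 − (1+0.049)^(−16)] / 0.049 = 47420 × 10.915324 = 517,604.6833
PV₀ = 517,604.6833 / (1+0.049)^8 = 517,604.6833 / 1.466236 = 353,015.9203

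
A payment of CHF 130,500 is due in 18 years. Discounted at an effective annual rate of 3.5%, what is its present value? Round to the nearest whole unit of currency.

Discount factor = (1+0.035)^(−18) = 0.538361; PV = 130,500 × 0.538361 = 70,256.1287

CHF 70,256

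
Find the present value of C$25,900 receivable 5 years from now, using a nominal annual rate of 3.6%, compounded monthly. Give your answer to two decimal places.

With 12 periods per year: i = 0.003, n = 60.
PV = 25,900 / (1 + 0.003)^60 = 25,900 / 1.196895 = 21,639.3286

C$21,639.33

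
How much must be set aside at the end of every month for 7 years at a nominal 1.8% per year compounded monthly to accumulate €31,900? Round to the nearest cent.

€356.62

Periodic rate i = 0.018/12 = 0.0015; n = 7 × 12 = 84 periods.
PMT = 31900 / ( [(1+0.0015)^84 − 1] / 0.0015 ) = 31900 / 89.450060 = 356.6236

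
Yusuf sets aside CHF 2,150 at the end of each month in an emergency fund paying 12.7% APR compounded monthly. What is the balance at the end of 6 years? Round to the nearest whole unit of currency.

CHF 230,371

i = 0.127/12 = 0.0105833 per month; n = 6·12 = 72.
Accumulation factor s(72|0.0105833) = 107.149167; FV = 2150 × 107.149167 = 230,370.7098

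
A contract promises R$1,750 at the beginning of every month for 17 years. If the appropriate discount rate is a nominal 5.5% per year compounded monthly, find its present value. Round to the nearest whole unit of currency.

R$232,663

Periodic rate i = 0.055/12 = 0.00458333; n = 17 × 12 = 204 periods.
PV = 1750 × [1 − (1+0.00458333)^(−204)] / 0.00458333 × (1+i) = 1750 × 132.950124 = 232,662.7175
Payments are at the start of each period, so multiply by (1+i).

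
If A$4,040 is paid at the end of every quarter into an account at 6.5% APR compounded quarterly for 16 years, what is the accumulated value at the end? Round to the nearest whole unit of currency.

A$448,916

i = 0.065/4 = 0.01625 per quarter; n = 16·4 = 64.
FV = PMT · [(1+i)^n − 1] / i = 4040 · 111.117821 = 448,915.9958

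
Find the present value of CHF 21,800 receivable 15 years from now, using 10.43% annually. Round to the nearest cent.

Discount factor = (1+0.1043)^(−15) = 0.225784; PV = 21,800 × 0.225784 = 4,922.0998

CHF 4,922.10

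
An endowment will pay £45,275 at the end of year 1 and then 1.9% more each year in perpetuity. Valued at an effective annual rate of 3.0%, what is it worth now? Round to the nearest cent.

£4,115,909.09

PV = PMT / (i − g) = 45275 / (0.03 − 0.019) = 45275 / 0.011000 = 4,115,909.0909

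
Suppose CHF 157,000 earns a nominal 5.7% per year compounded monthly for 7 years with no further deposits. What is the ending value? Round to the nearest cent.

CHF 233,761.45

i = 0.057/12 = 0.00475 per month; n = 7·12 = 84.
157,000 × (1+0.00475)^84 = 157,000 × 1.488926 = 233,761.4546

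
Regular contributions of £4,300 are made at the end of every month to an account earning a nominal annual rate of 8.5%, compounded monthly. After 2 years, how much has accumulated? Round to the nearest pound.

£112,060

i = 0.085/12 = 0.00708333 per month; n = 2·12 = 24.
FV = PMT · [(1+i)^n − 1] / i = 4300 · 26.060437 = 112,059.8803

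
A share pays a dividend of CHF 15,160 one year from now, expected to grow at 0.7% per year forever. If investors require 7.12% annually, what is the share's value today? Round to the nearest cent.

CHF 236,137.07

PV = D₁/(r − g) = 15160/(0.0712 − 0.007) = 236,137.0717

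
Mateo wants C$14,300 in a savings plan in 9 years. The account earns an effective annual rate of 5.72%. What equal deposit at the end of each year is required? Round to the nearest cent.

FV-annuity factor = 11.359017; PMT = 14300 / 11.359017 = 1,258.9118

C$1,258.91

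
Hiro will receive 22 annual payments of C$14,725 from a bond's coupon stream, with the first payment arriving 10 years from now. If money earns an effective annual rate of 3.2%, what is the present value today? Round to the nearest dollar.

Value one period before first payment (t=9): 14725 × [1 − (1+0.032)^(−22)] / 0.032 = 14725 × 15.622242 = 230,037.5114
Discount back 9 years: 230,037.5114 × (1+0.032)^(−9) = 230,037.5114 × 0.753152 = 173,253.2480

C$173,253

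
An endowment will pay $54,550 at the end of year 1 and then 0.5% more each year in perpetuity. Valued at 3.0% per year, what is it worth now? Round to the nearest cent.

$2,182,000.00

PV = D₁/(r − g) = 54550/(0.03 − 0.005) = 2,182,000.0000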